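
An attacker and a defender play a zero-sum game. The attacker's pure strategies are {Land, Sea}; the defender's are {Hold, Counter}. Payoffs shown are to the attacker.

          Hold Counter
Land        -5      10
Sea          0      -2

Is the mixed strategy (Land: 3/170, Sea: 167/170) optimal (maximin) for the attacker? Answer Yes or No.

No

Against Hold this mix gives (3/170)·(-5) + (167/170)·0 = -3/34.
Against Counter this mix gives (3/170)·10 + (167/170)·(-2) = -152/85.
The defender will play Counter, holding the attacker to -152/85. Shifting weight toward the row that does better against Counter would raise this floor (the equalizing mix achieves -10/17 against both Counter and Hold), so the proposed strategy is not optimal.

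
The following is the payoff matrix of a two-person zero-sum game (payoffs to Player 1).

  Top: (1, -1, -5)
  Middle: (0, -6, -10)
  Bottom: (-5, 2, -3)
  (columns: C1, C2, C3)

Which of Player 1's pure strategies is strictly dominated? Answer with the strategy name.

Middle

Top gives a strictly higher payoff than Middle against every column: 1 > 0, -1 > -6, -5 > -10.
So Middle is strictly dominated and Player 1 never plays it.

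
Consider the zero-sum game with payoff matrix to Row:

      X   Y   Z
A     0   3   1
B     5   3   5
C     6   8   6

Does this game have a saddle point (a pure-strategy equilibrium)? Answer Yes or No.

Row minima: A → 0, B → 3, C → 6; maximin = 6.
Column maxima: X → 6, Y → 8, Z → 6; minimax = 6.
maximin = minimax = 6, so a saddle point exists.

Yes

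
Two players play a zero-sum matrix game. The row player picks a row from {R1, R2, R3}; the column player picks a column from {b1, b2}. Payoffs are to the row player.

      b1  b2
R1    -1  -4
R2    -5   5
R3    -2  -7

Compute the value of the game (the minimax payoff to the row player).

Row minima: R1 → -4, R2 → -5, R3 → -7; maximin = -4.
Column maxima: b1 → -1, b2 → 5; minimax = -1.
-4 ≠ -1, so there is no saddle point; optimal play is mixed.
R3 is strictly dominated by R1, so the row player never plays it.
On the remaining 2×2 (R1, R2 vs b1, b2):
Let the row player play R1 with probability p. Expected payoff against b1: (-1)p + (-5)(1−p) = 4p − 5; against b2: (-4)p + 5(1−p) = −9p + 5.
Setting these equal: 4p − 5 = −9p + 5 ⇒ 13p = 10 ⇒ p = 10/13, and the value is (4)·(10/13) − 5 = -25/13.
For the column player: with q = P(b1), equating R1's and R2's payoffs gives 3q − 4 = −10q + 5 ⇒ q = 9/13.

-25/13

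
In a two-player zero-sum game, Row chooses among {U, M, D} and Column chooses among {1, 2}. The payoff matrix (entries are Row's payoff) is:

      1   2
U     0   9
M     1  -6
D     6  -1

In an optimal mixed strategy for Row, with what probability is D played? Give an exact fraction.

Row minima: U → 0, M → -6, D → -1; maximin = 0.
Column maxima: 1 → 6, 2 → 9; minimax = 6.
0 ≠ 6, so there is no saddle point; optimal play is mixed.
M is strictly dominated by D, so Row never plays it.
On the remaining 2×2 (U, D vs 1, 2):
Let Row play U with probability p. Expected payoff against 1: 0p + 6(1−p) = −6p + 6; against 2: 9p + (-1)(1−p) = 10p − 1.
Setting these equal: −6p + 6 = 10p − 1 ⇒ −16p = -7 ⇒ p = 7/16, and the value is (-6)·(7/16) + 6 = 27/8.
For Column: with q = P(1), equating U's and D's payoffs gives −9q + 9 = 7q − 1 ⇒ q = 5/8.

9/16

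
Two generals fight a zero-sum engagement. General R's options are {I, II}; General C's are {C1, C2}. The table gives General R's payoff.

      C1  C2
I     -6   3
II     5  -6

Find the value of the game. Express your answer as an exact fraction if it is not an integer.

Row minima: I → -6, II → -6; maximin = -6.
Column maxima: C1 → 5, C2 → 3; minimax = 3.
-6 ≠ 3, so there is no saddle point; optimal play is mixed.
Let General R play I with probability p. Expected payoff against C1: (-6)p + 5(1−p) = −11p + 5; against C2: 3p + (-6)(1−p) = 9p − 6.
Setting these equal: −11p + 5 = 9p − 6 ⇒ −20p = -11 ⇒ p = 11/20, and the value is (-11)·(11/20) + 5 = -21/20.
For General C: with q = P(C1), equating I's and II's payoffs gives −9q + 3 = 11q − 6 ⇒ q = 9/20.

-21/20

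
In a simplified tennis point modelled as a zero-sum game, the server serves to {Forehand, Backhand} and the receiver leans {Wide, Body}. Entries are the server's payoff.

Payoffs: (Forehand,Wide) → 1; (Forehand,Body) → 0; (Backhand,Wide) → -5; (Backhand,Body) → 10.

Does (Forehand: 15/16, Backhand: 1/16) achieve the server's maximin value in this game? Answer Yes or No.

Yes

Against Wide this mix gives (15/16)·1 + (1/16)·(-5) = 5/8.
Against Body this mix gives (15/16)·0 + (1/16)·10 = 5/8.
All of the receiver's active replies (Wide, Body) yield 5/8, and no column does worse for the server. The mix makes the receiver indifferent and guarantees 5/8, so it is optimal.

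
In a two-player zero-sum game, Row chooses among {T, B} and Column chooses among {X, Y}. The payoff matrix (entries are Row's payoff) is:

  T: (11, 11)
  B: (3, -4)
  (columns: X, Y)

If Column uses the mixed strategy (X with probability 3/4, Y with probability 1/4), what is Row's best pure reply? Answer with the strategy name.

T

Expected payoff of T: (3/4)·11 + (1/4)·11 = 11.
Expected payoff of B: (3/4)·3 + (1/4)·(-4) = 5/4.
The largest is 11, so Row's best response is T.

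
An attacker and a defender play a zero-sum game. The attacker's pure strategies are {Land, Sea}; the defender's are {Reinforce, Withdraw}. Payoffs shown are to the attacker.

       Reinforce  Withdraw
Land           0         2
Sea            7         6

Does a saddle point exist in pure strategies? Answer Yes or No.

Yes

Row minima: Land → 0, Sea → 6; maximin = 6.
Column maxima: Reinforce → 7, Withdraw → 6; minimax = 6.
maximin = minimax = 6, so a saddle point exists.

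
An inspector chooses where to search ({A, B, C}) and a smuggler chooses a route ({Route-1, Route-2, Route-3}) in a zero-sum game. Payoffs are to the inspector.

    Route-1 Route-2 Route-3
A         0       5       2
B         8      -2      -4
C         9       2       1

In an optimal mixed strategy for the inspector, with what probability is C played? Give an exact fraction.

1/5

Row minima: A → 0, B → -4, C → 1; maximin = 1.
Column maxima: Route-1 → 9, Route-2 → 5, Route-3 → 2; minimax = 2.
1 ≠ 2, so there is no saddle point; optimal play is mixed.
B is strictly dominated by C, so the inspector never plays it.
Route-2 is strictly dominated by Route-3 (it gives the inspector strictly more in every row), so the smuggler never plays it.
On the remaining 2×2 (A, C vs Route-1, Route-3):
Let the inspector play A with probability p. Expected payoff against Route-1: 0p + 9(1−p) = −9p + 9; against Route-3: 2p + 1(1−p) = p + 1.
Setting these equal: −9p + 9 = p + 1 ⇒ −10p = -8 ⇒ p = 4/5, and the value is (-9)·(4/5) + 9 = 9/5.
For the smuggler: with q = P(Route-1), equating A's and C's payoffs gives −2q + 2 = 8q + 1 ⇒ q = 1/10.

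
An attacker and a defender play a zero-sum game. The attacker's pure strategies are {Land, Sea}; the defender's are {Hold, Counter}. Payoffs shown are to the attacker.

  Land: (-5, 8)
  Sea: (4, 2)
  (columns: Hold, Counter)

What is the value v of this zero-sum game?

Row minima: Land → -5, Sea → 2; maximin = 2.
Column maxima: Hold → 4, Counter → 8; minimax = 4.
2 ≠ 4, so there is no saddle point; optimal play is mixed.
Let the attacker play Land with probability p. Expected payoff against Hold: (-5)p + 4(1−p) = −9p + 4; against Counter: 8p + 2(1−p) = 6p + 2.
Setting these equal: −9p + 4 = 6p + 2 ⇒ −15p = -2 ⇒ p = 2/15, and the value is (-9)·(2/15) + 4 = 14/5.
For the defender: with q = P(Hold), equating Land's and Sea's payoffs gives −13q + 8 = 2q + 2 ⇒ q = 2/5.

14/5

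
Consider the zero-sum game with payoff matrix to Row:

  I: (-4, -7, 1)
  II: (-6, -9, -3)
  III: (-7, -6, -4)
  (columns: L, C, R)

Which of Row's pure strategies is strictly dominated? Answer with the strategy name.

II

I gives a strictly higher payoff than II against every column: -4 > -6, -7 > -9, 1 > -3.
So II is strictly dominated and Row never plays it.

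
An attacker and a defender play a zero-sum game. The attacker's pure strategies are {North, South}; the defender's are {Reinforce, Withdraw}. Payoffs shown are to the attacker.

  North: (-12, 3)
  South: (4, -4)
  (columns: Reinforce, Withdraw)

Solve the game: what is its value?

-36/23

Row minima: North → -12, South → -4; maximin = -4.
Column maxima: Reinforce → 4, Withdraw → 3; minimax = 3.
-4 ≠ 3, so there is no saddle point; optimal play is mixed.
Let the attacker play North with probability p. Expected payoff against Reinforce: (-12)p + 4(1−p) = −16p + 4; against Withdraw: 3p + (-4)(1−p) = 7p − 4.
Setting these equal: −16p + 4 = 7p − 4 ⇒ −23p = -8 ⇒ p = 8/23, and the value is (-16)·(8/23) + 4 = -36/23.
For the defender: with q = P(Reinforce), equating North's and South's payoffs gives −15q + 3 = 8q − 4 ⇒ q = 7/23.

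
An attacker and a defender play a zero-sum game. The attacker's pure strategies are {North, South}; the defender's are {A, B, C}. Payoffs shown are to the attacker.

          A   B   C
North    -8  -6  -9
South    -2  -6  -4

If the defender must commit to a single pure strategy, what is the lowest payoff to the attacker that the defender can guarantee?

Column maxima: A → -2, B → -6, C → -4.
The smallest of these is -6.

-6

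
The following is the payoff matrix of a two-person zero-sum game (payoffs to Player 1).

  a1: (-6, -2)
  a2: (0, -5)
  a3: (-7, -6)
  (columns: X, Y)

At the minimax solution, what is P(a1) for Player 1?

Row minima: a1 → -6, a2 → -5, a3 → -7; maximin = -5.
Column maxima: X → 0, Y → -2; minimax = -2.
-5 ≠ -2, so there is no saddle point; optimal play is mixed.
a3 is strictly dominated by a1, so Player 1 never plays it.
On the remaining 2×2 (a1, a2 vs X, Y):
Let Player 1 play a1 with probability p. Expected payoff against X: (-6)p + 0(1−p) = −6p; against Y: (-2)p + (-5)(1−p) = 3p − 5.
Setting these equal: −6p = 3p − 5 ⇒ −9p = -5 ⇒ p = 5/9, and the value is (-6)·(5/9) = -10/3.
For Player 2: with q = P(X), equating a1's and a2's payoffs gives −4q − 2 = 5q − 5 ⇒ q = 1/3.

5/9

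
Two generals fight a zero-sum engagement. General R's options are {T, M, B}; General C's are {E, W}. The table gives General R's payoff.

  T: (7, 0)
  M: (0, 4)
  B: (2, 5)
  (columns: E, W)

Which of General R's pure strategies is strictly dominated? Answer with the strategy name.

B gives a strictly higher payoff than M against every column: 2 > 0, 5 > 4.
So M is strictly dominated and General R never plays it.

M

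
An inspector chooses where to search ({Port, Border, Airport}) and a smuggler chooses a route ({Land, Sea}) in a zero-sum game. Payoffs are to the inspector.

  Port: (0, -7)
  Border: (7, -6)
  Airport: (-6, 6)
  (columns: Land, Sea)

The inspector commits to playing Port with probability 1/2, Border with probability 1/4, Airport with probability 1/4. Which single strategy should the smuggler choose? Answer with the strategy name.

Sea

If the smuggler plays Land, the inspector's expected payoff is (1/2)·0 + (1/4)·7 + (1/4)·(-6) = 1/4.
If the smuggler plays Sea, the inspector's expected payoff is (1/2)·(-7) + (1/4)·(-6) + (1/4)·6 = -7/2.
The smuggler minimizes the inspector's payoff; the smallest is -7/2, so the best response is Sea.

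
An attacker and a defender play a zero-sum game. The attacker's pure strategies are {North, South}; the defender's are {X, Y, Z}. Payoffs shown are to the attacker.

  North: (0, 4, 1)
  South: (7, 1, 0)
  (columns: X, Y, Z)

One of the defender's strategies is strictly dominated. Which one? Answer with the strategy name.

Z holds the attacker's payoff strictly below Y in every row: 1 < 4, 0 < 1.
So Y is strictly dominated for the defender.

Y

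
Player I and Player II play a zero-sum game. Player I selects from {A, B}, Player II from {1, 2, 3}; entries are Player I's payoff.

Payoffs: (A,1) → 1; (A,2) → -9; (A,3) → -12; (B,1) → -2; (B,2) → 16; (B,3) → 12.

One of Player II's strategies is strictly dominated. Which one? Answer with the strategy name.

2

3 holds Player I's payoff strictly below 2 in every row: -12 < -9, 12 < 16.
So 2 is strictly dominated for Player II.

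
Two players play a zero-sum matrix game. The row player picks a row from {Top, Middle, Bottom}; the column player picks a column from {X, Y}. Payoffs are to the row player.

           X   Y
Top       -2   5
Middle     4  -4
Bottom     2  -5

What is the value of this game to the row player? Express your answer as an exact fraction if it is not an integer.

4/5

Row minima: Top → -2, Middle → -4, Bottom → -5; maximin = -2.
Column maxima: X → 4, Y → 5; minimax = 4.
-2 ≠ 4, so there is no saddle point; optimal play is mixed.
Bottom is strictly dominated by Middle, so the row player never plays it.
On the remaining 2×2 (Top, Middle vs X, Y):
Let the row player play Top with probability p. Expected payoff against X: (-2)p + 4(1−p) = −6p + 4; against Y: 5p + (-4)(1−p) = 9p − 4.
Setting these equal: −6p + 4 = 9p − 4 ⇒ −15p = -8 ⇒ p = 8/15, and the value is (-6)·(8/15) + 4 = 4/5.
For the column player: with q = P(X), equating Top's and Middle's payoffs gives −7q + 5 = 8q − 4 ⇒ q = 3/5.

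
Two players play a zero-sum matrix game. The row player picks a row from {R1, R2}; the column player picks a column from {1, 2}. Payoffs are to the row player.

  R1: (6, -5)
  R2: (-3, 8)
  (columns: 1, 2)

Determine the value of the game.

3/2

Row minima: R1 → -5, R2 → -3; maximin = -3.
Column maxima: 1 → 6, 2 → 8; minimax = 6.
-3 ≠ 6, so there is no saddle point; optimal play is mixed.
Let the row player play R1 with probability p. Expected payoff against 1: 6p + (-3)(1−p) = 9p − 3; against 2: (-5)p + 8(1−p) = −13p + 8.
Setting these equal: 9p − 3 = −13p + 8 ⇒ 22p = 11 ⇒ p = 1/2, and the value is (9)·(1/2) − 3 = 3/2.
For the column player: with q = P(1), equating R1's and R2's payoffs gives 11q − 5 = −11q + 8 ⇒ q = 13/22.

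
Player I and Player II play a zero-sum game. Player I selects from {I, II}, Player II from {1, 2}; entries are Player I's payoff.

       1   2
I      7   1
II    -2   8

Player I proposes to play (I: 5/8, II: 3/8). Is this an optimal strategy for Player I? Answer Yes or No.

Against 1 this mix gives (5/8)·7 + (3/8)·(-2) = 29/8.
Against 2 this mix gives (5/8)·1 + (3/8)·8 = 29/8.
All of Player II's active replies (1, 2) yield 29/8, and no column does worse for Player I. The mix makes Player II indifferent and guarantees 29/8, so it is optimal.

Yes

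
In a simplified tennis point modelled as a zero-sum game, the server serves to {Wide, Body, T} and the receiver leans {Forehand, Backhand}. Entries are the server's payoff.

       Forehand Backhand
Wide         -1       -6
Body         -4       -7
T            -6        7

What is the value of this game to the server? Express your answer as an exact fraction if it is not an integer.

-43/18

Row minima: Wide → -6, Body → -7, T → -6; maximin = -6.
Column maxima: Forehand → -1, Backhand → 7; minimax = -1.
-6 ≠ -1, so there is no saddle point; optimal play is mixed.
Body is strictly dominated by Wide, so the server never plays it.
On the remaining 2×2 (Wide, T vs Forehand, Backhand):
Let the server play Wide with probability p. Expected payoff against Forehand: (-1)p + (-6)(1−p) = 5p − 6; against Backhand: (-6)p + 7(1−p) = −13p + 7.
Setting these equal: 5p − 6 = −13p + 7 ⇒ 18p = 13 ⇒ p = 13/18, and the value is (5)·(13/18) − 6 = -43/18.
For the receiver: with q = P(Forehand), equating Wide's and T's payoffs gives 5q − 6 = −13q + 7 ⇒ q = 13/18.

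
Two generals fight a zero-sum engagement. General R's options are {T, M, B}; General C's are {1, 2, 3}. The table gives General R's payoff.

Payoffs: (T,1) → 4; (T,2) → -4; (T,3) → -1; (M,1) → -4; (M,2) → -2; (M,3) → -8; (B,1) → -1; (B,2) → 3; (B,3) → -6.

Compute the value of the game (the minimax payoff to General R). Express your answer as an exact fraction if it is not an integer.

Row minima: T → -4, M → -8, B → -6; maximin = -4.
Column maxima: 1 → 4, 2 → 3, 3 → -1; minimax = -1.
-4 ≠ -1, so there is no saddle point; optimal play is mixed.
M is strictly dominated by B, so General R never plays it.
1 is strictly dominated by 3 (it gives General R strictly more in every row), so General C never plays it.
On the remaining 2×2 (T, B vs 2, 3):
Let General R play T with probability p. Expected payoff against 2: (-4)p + 3(1−p) = −7p + 3; against 3: (-1)p + (-6)(1−p) = 5p − 6.
Setting these equal: −7p + 3 = 5p − 6 ⇒ −12p = -9 ⇒ p = 3/4, and the value is (-7)·(3/4) + 3 = -9/4.
For General C: with q = P(2), equating T's and B's payoffs gives −3q − 1 = 9q − 6 ⇒ q = 5/12.

-9/4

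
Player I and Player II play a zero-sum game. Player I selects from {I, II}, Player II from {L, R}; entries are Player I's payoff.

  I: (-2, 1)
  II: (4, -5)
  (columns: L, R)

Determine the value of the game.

-1/2

Row minima: I → -2, II → -5; maximin = -2.
Column maxima: L → 4, R → 1; minimax = 1.
-2 ≠ 1, so there is no saddle point; optimal play is mixed.
Let Player I play I with probability p. Expected payoff against L: (-2)p + 4(1−p) = −6p + 4; against R: 1p + (-5)(1−p) = 6p − 5.
Setting these equal: −6p + 4 = 6p − 5 ⇒ −12p = -9 ⇒ p = 3/4, and the value is (-6)·(3/4) + 4 = -1/2.
For Player II: with q = P(L), equating I's and II's payoffs gives −3q + 1 = 9q − 5 ⇒ q = 1/2.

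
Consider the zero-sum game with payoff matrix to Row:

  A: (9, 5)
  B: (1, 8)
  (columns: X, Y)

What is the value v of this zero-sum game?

Row minima: A → 5, B → 1; maximin = 5.
Column maxima: X → 9, Y → 8; minimax = 8.
5 ≠ 8, so there is no saddle point; optimal play is mixed.
Let Row play A with probability p. Expected payoff against X: 9p + 1(1−p) = 8p + 1; against Y: 5p + 8(1−p) = −3p + 8.
Setting these equal: 8p + 1 = −3p + 8 ⇒ 11p = 7 ⇒ p = 7/11, and the value is (8)·(7/11) + 1 = 67/11.
For Column: with q = P(X), equating A's and B's payoffs gives 4q + 5 = −7q + 8 ⇒ q = 3/11.

67/11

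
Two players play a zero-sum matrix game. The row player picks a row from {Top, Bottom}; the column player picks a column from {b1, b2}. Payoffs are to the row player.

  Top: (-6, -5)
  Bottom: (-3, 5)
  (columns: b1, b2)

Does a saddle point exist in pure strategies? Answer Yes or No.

Row minima: Top → -6, Bottom → -3; maximin = -3.
Column maxima: b1 → -3, b2 → 5; minimax = -3.
maximin = minimax = -3, so a saddle point exists.

Yes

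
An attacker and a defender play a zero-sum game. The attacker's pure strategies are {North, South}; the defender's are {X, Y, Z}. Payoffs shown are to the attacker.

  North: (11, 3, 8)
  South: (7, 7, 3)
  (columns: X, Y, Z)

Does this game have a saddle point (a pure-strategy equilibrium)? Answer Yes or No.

No

Row minima: North → 3, South → 3; maximin = 3.
Column maxima: X → 11, Y → 7, Z → 8; minimax = 7.
3 ≠ 7, so no pure-strategy equilibrium exists.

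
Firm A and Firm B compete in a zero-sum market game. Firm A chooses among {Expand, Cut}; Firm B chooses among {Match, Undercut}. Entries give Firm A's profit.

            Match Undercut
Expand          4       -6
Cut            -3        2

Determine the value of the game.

Row minima: Expand → -6, Cut → -3; maximin = -3.
Column maxima: Match → 4, Undercut → 2; minimax = 2.
-3 ≠ 2, so there is no saddle point; optimal play is mixed.
Let Firm A play Expand with probability p. Expected payoff against Match: 4p + (-3)(1−p) = 7p − 3; against Undercut: (-6)p + 2(1−p) = −8p + 2.
Setting these equal: 7p − 3 = −8p + 2 ⇒ 15p = 5 ⇒ p = 1/3, and the value is (7)·(1/3) − 3 = -2/3.
For Firm B: with q = P(Match), equating Expand's and Cut's payoffs gives 10q − 6 = −5q + 2 ⇒ q = 8/15.

-2/3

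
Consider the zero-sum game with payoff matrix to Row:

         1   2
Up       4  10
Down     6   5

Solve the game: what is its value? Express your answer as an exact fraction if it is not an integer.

Row minima: Up → 4, Down → 5; maximin = 5.
Column maxima: 1 → 6, 2 → 10; minimax = 6.
5 ≠ 6, so there is no saddle point; optimal play is mixed.
Let Row play Up with probability p. Expected payoff against 1: 4p + 6(1−p) = −2p + 6; against 2: 10p + 5(1−p) = 5p + 5.
Setting these equal: −2p + 6 = 5p + 5 ⇒ −7p = -1 ⇒ p = 1/7, and the value is (-2)·(1/7) + 6 = 40/7.
For Column: with q = P(1), equating Up's and Down's payoffs gives −6q + 10 = q + 5 ⇒ q = 5/7.

40/7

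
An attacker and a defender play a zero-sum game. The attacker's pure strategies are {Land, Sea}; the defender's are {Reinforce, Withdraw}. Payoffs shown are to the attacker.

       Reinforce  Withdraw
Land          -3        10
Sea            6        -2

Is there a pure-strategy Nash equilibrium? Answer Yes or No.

Row minima: Land → -3, Sea → -2; maximin = -2.
Column maxima: Reinforce → 6, Withdraw → 10; minimax = 6.
-2 ≠ 6, so no pure-strategy equilibrium exists.

No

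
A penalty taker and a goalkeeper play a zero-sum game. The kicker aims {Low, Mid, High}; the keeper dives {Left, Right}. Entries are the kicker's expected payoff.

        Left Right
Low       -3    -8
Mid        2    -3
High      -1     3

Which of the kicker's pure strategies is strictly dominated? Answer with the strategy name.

Low

Mid gives a strictly higher payoff than Low against every column: 2 > -3, -3 > -8.
So Low is strictly dominated and the kicker never plays it.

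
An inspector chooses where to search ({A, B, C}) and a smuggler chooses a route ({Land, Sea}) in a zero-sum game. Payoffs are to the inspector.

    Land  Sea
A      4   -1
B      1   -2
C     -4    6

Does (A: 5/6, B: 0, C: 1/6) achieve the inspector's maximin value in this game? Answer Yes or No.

Against Land this mix gives (5/6)·4 + (1/6)·(-4) = 8/3.
Against Sea this mix gives (5/6)·(-1) + (1/6)·6 = 1/6.
The smuggler will play Sea, holding the inspector to 1/6. Shifting weight toward the row that does better against Sea would raise this floor (the equalizing mix achieves 4/3 against both Sea and Land), so the proposed strategy is not optimal.

No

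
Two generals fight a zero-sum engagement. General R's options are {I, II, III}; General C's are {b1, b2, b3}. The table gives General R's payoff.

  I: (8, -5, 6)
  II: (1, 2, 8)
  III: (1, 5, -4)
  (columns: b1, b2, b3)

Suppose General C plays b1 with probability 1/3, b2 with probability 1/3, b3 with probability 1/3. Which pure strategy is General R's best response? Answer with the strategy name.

II

Expected payoff of I: (1/3)·8 + (1/3)·(-5) + (1/3)·6 = 3.
Expected payoff of II: (1/3)·1 + (1/3)·2 + (1/3)·8 = 11/3.
Expected payoff of III: (1/3)·1 + (1/3)·5 + (1/3)·(-4) = 2/3.
The largest is 11/3, so General R's best response is II.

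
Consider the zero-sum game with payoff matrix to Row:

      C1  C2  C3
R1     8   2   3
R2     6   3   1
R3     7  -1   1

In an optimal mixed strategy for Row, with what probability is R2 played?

1/3

Row minima: R1 → 2, R2 → 1, R3 → -1; maximin = 2.
Column maxima: C1 → 8, C2 → 3, C3 → 3; minimax = 3.
2 ≠ 3, so there is no saddle point; optimal play is mixed.
R3 is strictly dominated by R1, so Row never plays it.
C1 is strictly dominated by C2 (it gives Row strictly more in every row), so Column never plays it.
On the remaining 2×2 (R1, R2 vs C2, C3):
Let Row play R1 with probability p. Expected payoff against C2: 2p + 3(1−p) = −p + 3; against C3: 3p + 1(1−p) = 2p + 1.
Setting these equal: −p + 3 = 2p + 1 ⇒ −3p = -2 ⇒ p = 2/3, and the value is (-1)·(2/3) + 3 = 7/3.
For Column: with q = P(C2), equating R1's and R2's payoffs gives −q + 3 = 2q + 1 ⇒ q = 2/3.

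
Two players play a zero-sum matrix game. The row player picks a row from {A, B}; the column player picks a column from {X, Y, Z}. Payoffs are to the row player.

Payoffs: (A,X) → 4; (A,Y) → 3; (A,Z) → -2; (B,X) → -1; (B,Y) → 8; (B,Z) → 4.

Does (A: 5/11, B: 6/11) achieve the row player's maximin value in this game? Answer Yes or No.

Yes

Against X this mix gives (5/11)·4 + (6/11)·(-1) = 14/11.
Against Y this mix gives (5/11)·3 + (6/11)·8 = 63/11.
Against Z this mix gives (5/11)·(-2) + (6/11)·4 = 14/11.
All of the column player's active replies (X, Z) yield 14/11, and no column does worse for the row player. The mix makes the column player indifferent and guarantees 14/11, so it is optimal.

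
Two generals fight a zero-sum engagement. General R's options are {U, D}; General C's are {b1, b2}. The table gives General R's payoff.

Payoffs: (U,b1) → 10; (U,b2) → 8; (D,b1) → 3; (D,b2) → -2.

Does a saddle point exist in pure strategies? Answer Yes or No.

Yes

Row minima: U → 8, D → -2; maximin = 8.
Column maxima: b1 → 10, b2 → 8; minimax = 8.
maximin = minimax = 8, so a saddle point exists.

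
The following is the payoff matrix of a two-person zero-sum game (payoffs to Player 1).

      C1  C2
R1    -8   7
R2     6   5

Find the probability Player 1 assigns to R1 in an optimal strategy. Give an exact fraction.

Row minima: R1 → -8, R2 → 5; maximin = 5.
Column maxima: C1 → 6, C2 → 7; minimax = 6.
5 ≠ 6, so there is no saddle point; optimal play is mixed.
Let Player 1 play R1 with probability p. Expected payoff against C1: (-8)p + 6(1−p) = −14p + 6; against C2: 7p + 5(1−p) = 2p + 5.
Setting these equal: −14p + 6 = 2p + 5 ⇒ −16p = -1 ⇒ p = 1/16, and the value is (-14)·(1/16) + 6 = 41/8.
For Player 2: with q = P(C1), equating R1's and R2's payoffs gives −15q + 7 = q + 5 ⇒ q = 1/8.

1/16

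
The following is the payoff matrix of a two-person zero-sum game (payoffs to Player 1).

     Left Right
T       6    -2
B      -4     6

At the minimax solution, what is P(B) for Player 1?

4/9

Row minima: T → -2, B → -4; maximin = -2.
Column maxima: Left → 6, Right → 6; minimax = 6.
-2 ≠ 6, so there is no saddle point; optimal play is mixed.
Let Player 1 play T with probability p. Expected payoff against Left: 6p + (-4)(1−p) = 10p − 4; against Right: (-2)p + 6(1−p) = −8p + 6.
Setting these equal: 10p − 4 = −8p + 6 ⇒ 18p = 10 ⇒ p = 5/9, and the value is (10)·(5/9) − 4 = 14/9.
For Player 2: with q = P(Left), equating T's and B's payoffs gives 8q − 2 = −10q + 6 ⇒ q = 4/9.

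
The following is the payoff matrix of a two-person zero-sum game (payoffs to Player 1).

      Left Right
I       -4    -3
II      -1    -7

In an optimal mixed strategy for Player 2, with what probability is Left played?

4/7

Row minima: I → -4, II → -7; maximin = -4.
Column maxima: Left → -1, Right → -3; minimax = -3.
-4 ≠ -3, so there is no saddle point; optimal play is mixed.
Let Player 1 play I with probability p. Expected payoff against Left: (-4)p + (-1)(1−p) = −3p − 1; against Right: (-3)p + (-7)(1−p) = 4p − 7.
Setting these equal: −3p − 1 = 4p − 7 ⇒ −7p = -6 ⇒ p = 6/7, and the value is (-3)·(6/7) − 1 = -25/7.
For Player 2: with q = P(Left), equating I's and II's payoffs gives −q − 3 = 6q − 7 ⇒ q = 4/7.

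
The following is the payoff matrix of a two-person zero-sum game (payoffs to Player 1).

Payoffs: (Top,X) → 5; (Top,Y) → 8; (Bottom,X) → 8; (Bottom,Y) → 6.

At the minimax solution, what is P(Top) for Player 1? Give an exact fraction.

2/5

Row minima: Top → 5, Bottom → 6; maximin = 6.
Column maxima: X → 8, Y → 8; minimax = 8.
6 ≠ 8, so there is no saddle point; optimal play is mixed.
Let Player 1 play Top with probability p. Expected payoff against X: 5p + 8(1−p) = −3p + 8; against Y: 8p + 6(1−p) = 2p + 6.
Setting these equal: −3p + 8 = 2p + 6 ⇒ −5p = -2 ⇒ p = 2/5, and the value is (-3)·(2/5) + 8 = 34/5.
For Player 2: with q = P(X), equating Top's and Bottom's payoffs gives −3q + 8 = 2q + 6 ⇒ q = 2/5.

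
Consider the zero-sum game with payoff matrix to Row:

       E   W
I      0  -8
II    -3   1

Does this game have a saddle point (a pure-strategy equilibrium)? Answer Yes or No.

No

Row minima: I → -8, II → -3; maximin = -3.
Column maxima: E → 0, W → 1; minimax = 0.
-3 ≠ 0, so no pure-strategy equilibrium exists.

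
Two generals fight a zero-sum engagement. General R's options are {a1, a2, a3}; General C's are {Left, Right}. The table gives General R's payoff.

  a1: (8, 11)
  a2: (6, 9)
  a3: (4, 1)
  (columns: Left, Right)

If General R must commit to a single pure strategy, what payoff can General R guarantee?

Row minima: a1 → 8, a2 → 6, a3 → 1.
The best of these is 8.

8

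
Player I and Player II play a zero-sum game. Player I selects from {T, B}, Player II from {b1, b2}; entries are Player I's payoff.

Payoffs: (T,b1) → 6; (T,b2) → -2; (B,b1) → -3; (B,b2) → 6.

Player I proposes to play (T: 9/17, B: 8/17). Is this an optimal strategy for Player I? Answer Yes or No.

Against b1 this mix gives (9/17)·6 + (8/17)·(-3) = 30/17.
Against b2 this mix gives (9/17)·(-2) + (8/17)·6 = 30/17.
All of Player II's active replies (b1, b2) yield 30/17, and no column does worse for Player I. The mix makes Player II indifferent and guarantees 30/17, so it is optimal.

Yes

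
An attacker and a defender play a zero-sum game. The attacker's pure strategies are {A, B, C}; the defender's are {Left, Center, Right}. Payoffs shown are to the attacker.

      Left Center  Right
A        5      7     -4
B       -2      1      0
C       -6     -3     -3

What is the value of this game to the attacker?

Row minima: A → -4, B → -2, C → -6; maximin = -2.
Column maxima: Left → 5, Center → 7, Right → 0; minimax = 0.
-2 ≠ 0, so there is no saddle point; optimal play is mixed.
C is strictly dominated by B, so the attacker never plays it.
Center is strictly dominated by Left (it gives the attacker strictly more in every row), so the defender never plays it.
On the remaining 2×2 (A, B vs Left, Right):
Let the attacker play A with probability p. Expected payoff against Left: 5p + (-2)(1−p) = 7p − 2; against Right: (-4)p + 0(1−p) = −4p.
Setting these equal: 7p − 2 = −4p ⇒ 11p = 2 ⇒ p = 2/11, and the value is (7)·(2/11) − 2 = -8/11.
For the defender: with q = P(Left), equating A's and B's payoffs gives 9q − 4 = −2q ⇒ q = 4/11.

-8/11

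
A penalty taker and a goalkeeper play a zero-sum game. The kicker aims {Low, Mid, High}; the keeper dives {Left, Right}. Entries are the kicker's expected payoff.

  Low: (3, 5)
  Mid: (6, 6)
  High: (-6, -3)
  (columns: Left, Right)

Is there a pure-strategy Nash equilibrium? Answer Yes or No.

Row minima: Low → 3, Mid → 6, High → -6; maximin = 6.
Column maxima: Left → 6, Right → 6; minimax = 6.
maximin = minimax = 6, so a saddle point exists.

Yes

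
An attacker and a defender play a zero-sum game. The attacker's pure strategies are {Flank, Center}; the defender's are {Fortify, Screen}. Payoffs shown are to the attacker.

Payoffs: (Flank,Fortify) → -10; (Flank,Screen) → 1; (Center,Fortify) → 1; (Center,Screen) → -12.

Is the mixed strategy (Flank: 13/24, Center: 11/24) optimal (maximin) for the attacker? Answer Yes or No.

Yes

Against Fortify this mix gives (13/24)·(-10) + (11/24)·1 = -119/24.
Against Screen this mix gives (13/24)·1 + (11/24)·(-12) = -119/24.
All of the defender's active replies (Fortify, Screen) yield -119/24, and no column does worse for the attacker. The mix makes the defender indifferent and guarantees -119/24, so it is optimal.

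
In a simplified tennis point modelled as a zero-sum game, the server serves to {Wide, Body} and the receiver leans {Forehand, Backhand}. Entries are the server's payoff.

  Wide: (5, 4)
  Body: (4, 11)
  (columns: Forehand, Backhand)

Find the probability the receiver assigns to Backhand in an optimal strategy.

Row minima: Wide → 4, Body → 4; maximin = 4.
Column maxima: Forehand → 5, Backhand → 11; minimax = 5.
4 ≠ 5, so there is no saddle point; optimal play is mixed.
Let the server play Wide with probability p. Expected payoff against Forehand: 5p + 4(1−p) = p + 4; against Backhand: 4p + 11(1−p) = −7p + 11.
Setting these equal: p + 4 = −7p + 11 ⇒ 8p = 7 ⇒ p = 7/8, and the value is (1)·(7/8) + 4 = 39/8.
For the receiver: with q = P(Forehand), equating Wide's and Body's payoffs gives q + 4 = −7q + 11 ⇒ q = 7/8.

1/8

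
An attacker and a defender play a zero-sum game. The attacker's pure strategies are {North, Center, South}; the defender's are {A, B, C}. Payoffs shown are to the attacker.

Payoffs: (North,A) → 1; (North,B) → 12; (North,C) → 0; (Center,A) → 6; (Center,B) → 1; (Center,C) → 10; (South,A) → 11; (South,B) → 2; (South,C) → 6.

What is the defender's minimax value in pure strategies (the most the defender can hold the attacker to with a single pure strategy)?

10

Column maxima: A → 11, B → 12, C → 10.
The smallest of these is 10.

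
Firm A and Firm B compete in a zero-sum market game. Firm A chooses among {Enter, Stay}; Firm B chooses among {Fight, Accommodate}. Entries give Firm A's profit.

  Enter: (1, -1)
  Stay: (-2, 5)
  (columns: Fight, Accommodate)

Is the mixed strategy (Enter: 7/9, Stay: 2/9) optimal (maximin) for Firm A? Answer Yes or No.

Against Fight this mix gives (7/9)·1 + (2/9)·(-2) = 1/3.
Against Accommodate this mix gives (7/9)·(-1) + (2/9)·5 = 1/3.
All of Firm B's active replies (Fight, Accommodate) yield 1/3, and no column does worse for Firm A. The mix makes Firm B indifferent and guarantees 1/3, so it is optimal.

Yes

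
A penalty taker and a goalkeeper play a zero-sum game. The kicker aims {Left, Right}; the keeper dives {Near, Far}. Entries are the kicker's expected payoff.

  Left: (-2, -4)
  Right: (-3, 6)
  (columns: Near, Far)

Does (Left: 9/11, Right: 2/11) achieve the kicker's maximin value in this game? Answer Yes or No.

Yes

Against Near this mix gives (9/11)·(-2) + (2/11)·(-3) = -24/11.
Against Far this mix gives (9/11)·(-4) + (2/11)·6 = -24/11.
All of the keeper's active replies (Near, Far) yield -24/11, and no column does worse for the kicker. The mix makes the keeper indifferent and guarantees -24/11, so it is optimal.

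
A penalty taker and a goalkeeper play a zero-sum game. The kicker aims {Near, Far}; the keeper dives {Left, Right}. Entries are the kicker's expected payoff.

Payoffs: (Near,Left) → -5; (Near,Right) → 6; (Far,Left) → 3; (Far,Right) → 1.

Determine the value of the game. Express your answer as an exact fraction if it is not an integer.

Row minima: Near → -5, Far → 1; maximin = 1.
Column maxima: Left → 3, Right → 6; minimax = 3.
1 ≠ 3, so there is no saddle point; optimal play is mixed.
Let the kicker play Near with probability p. Expected payoff against Left: (-5)p + 3(1−p) = −8p + 3; against Right: 6p + 1(1−p) = 5p + 1.
Setting these equal: −8p + 3 = 5p + 1 ⇒ −13p = -2 ⇒ p = 2/13, and the value is (-8)·(2/13) + 3 = 23/13.
For the keeper: with q = P(Left), equating Near's and Far's payoffs gives −11q + 6 = 2q + 1 ⇒ q = 5/13.

23/13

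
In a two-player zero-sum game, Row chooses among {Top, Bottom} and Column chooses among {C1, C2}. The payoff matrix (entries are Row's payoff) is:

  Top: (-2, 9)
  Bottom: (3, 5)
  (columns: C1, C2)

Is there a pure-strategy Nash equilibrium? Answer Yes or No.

Yes

Row minima: Top → -2, Bottom → 3; maximin = 3.
Column maxima: C1 → 3, C2 → 9; minimax = 3.
maximin = minimax = 3, so a saddle point exists.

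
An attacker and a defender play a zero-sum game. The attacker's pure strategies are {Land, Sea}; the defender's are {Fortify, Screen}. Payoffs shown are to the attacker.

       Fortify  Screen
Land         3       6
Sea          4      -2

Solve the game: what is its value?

10/3

Row minima: Land → 3, Sea → -2; maximin = 3.
Column maxima: Fortify → 4, Screen → 6; minimax = 4.
3 ≠ 4, so there is no saddle point; optimal play is mixed.
Let the attacker play Land with probability p. Expected payoff against Fortify: 3p + 4(1−p) = −p + 4; against Screen: 6p + (-2)(1−p) = 8p − 2.
Setting these equal: −p + 4 = 8p − 2 ⇒ −9p = -6 ⇒ p = 2/3, and the value is (-1)·(2/3) + 4 = 10/3.
For the defender: with q = P(Fortify), equating Land's and Sea's payoffs gives −3q + 6 = 6q − 2 ⇒ q = 8/9.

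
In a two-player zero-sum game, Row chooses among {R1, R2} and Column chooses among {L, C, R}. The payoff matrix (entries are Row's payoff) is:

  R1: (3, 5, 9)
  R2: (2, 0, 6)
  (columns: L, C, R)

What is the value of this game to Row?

3

Row minima: R1 → 3, R2 → 0; maximin = 3.
Column maxima: L → 3, C → 5, R → 9; minimax = 3.
Since maximin = minimax = 3, there is a saddle point and the value is 3.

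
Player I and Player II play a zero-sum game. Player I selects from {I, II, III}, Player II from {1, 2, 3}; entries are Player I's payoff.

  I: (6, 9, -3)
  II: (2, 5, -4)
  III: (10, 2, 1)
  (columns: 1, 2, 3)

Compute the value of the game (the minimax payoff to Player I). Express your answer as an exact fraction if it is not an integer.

Row minima: I → -3, II → -4, III → 1; maximin = 1.
Column maxima: 1 → 10, 2 → 9, 3 → 1; minimax = 1.
Since maximin = minimax = 1, there is a saddle point and the value is 1.

1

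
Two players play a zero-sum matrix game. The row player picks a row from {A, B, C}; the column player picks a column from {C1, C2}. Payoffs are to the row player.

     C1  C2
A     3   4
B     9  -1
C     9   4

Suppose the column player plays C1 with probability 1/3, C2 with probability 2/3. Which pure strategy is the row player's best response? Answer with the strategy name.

Expected payoff of A: (1/3)·3 + (2/3)·4 = 11/3.
Expected payoff of B: (1/3)·9 + (2/3)·(-1) = 7/3.
Expected payoff of C: (1/3)·9 + (2/3)·4 = 17/3.
The largest is 17/3, so the row player's best response is C.

C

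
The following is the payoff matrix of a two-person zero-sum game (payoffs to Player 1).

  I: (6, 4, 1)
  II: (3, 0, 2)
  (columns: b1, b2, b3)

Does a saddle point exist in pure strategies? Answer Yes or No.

No

Row minima: I → 1, II → 0; maximin = 1.
Column maxima: b1 → 6, b2 → 4, b3 → 2; minimax = 2.
1 ≠ 2, so no pure-strategy equilibrium exists.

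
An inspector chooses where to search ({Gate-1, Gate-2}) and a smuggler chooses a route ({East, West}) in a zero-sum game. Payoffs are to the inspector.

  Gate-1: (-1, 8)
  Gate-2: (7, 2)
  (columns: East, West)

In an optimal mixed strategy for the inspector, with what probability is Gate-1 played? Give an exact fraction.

5/14

Row minima: Gate-1 → -1, Gate-2 → 2; maximin = 2.
Column maxima: East → 7, West → 8; minimax = 7.
2 ≠ 7, so there is no saddle point; optimal play is mixed.
Let the inspector play Gate-1 with probability p. Expected payoff against East: (-1)p + 7(1−p) = −8p + 7; against West: 8p + 2(1−p) = 6p + 2.
Setting these equal: −8p + 7 = 6p + 2 ⇒ −14p = -5 ⇒ p = 5/14, and the value is (-8)·(5/14) + 7 = 29/7.
For the smuggler: with q = P(East), equating Gate-1's and Gate-2's payoffs gives −9q + 8 = 5q + 2 ⇒ q = 3/7.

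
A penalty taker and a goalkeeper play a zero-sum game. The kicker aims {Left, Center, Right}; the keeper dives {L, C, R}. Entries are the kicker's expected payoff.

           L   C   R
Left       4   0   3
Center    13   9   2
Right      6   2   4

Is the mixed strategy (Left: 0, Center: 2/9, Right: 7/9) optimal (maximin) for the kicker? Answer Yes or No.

Yes

Against L this mix gives (2/9)·13 + (7/9)·6 = 68/9.
Against C this mix gives (2/9)·9 + (7/9)·2 = 32/9.
Against R this mix gives (2/9)·2 + (7/9)·4 = 32/9.
All of the keeper's active replies (C, R) yield 32/9, and no column does worse for the kicker. The mix makes the keeper indifferent and guarantees 32/9, so it is optimal.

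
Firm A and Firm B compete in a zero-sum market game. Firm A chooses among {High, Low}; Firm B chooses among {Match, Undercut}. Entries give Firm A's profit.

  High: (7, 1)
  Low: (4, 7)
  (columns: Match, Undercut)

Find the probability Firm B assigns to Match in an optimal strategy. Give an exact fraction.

2/3

Row minima: High → 1, Low → 4; maximin = 4.
Column maxima: Match → 7, Undercut → 7; minimax = 7.
4 ≠ 7, so there is no saddle point; optimal play is mixed.
Let Firm A play High with probability p. Expected payoff against Match: 7p + 4(1−p) = 3p + 4; against Undercut: 1p + 7(1−p) = −6p + 7.
Setting these equal: 3p + 4 = −6p + 7 ⇒ 9p = 3 ⇒ p = 1/3, and the value is (3)·(1/3) + 4 = 5.
For Firm B: with q = P(Match), equating High's and Low's payoffs gives 6q + 1 = −3q + 7 ⇒ q = 2/3.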